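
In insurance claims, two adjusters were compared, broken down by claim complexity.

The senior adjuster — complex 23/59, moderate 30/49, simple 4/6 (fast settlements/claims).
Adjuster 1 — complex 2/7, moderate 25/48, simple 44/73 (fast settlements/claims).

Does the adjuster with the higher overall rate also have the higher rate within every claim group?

Complex: the senior adjuster 23/59 = 39.0%, Adjuster 1 2/7 = 28.6% → the senior adjuster
Moderate: the senior adjuster 30/49 = 61.2%, Adjuster 1 25/48 = 52.1% → the senior adjuster
Simple: the senior adjuster 4/6 = 66.7%, Adjuster 1 44/73 = 60.3% → the senior adjuster
Overall: the senior adjuster 57/114 = 50.0%, Adjuster 1 71/128 = 55.5% → Adjuster 1
The senior adjuster wins each claim group but Adjuster 1 wins overall — the comparison reverses. The senior adjuster's claims skew toward complex, which has a lower base rate.

No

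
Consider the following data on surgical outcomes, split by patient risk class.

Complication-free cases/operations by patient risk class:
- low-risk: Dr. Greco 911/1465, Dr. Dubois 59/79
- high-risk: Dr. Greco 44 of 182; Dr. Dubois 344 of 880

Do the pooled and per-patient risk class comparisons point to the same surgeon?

Low-risk: Dr. Greco 911/1465 = 62.2%, Dr. Dubois 59/79 = 74.7% → Dr. Dubois
High-risk: Dr. Greco 44/182 = 24.2%, Dr. Dubois 344/880 = 39.1% → Dr. Dubois
Overall: Dr. Greco 955/1647 = 58.0%, Dr. Dubois 403/959 = 42.0% → Dr. Greco
Dr. Dubois wins each patient risk group but Dr. Greco wins overall — the comparison reverses. Dr. Dubois's operations skew toward high-risk, which has a lower base rate.

No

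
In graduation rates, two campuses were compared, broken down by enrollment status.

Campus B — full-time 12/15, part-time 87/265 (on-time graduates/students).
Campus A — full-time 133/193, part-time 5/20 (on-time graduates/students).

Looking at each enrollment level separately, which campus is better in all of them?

Full-time: Campus B 12/15 = 80.0%, Campus A 133/193 = 68.9% → Campus B
Part-time: Campus B 87/265 = 32.8%, Campus A 5/20 = 25.0% → Campus B
Campus B has the higher rate in both groups.

Campus B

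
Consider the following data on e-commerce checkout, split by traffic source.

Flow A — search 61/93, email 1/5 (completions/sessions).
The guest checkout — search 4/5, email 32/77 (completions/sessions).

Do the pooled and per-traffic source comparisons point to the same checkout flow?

Search: Flow A 61/93 = 65.6%, the guest checkout 4/5 = 80.0% → the guest checkout
Email: Flow A 1/5 = 20.0%, the guest checkout 32/77 = 41.6% → the guest checkout
Overall: Flow A 62/98 = 63.3%, the guest checkout 36/82 = 43.9% → Flow A
The guest checkout wins each traffic group but Flow A wins overall — the comparison reverses. The guest checkout's sessions skew toward email, which has a lower base rate.

No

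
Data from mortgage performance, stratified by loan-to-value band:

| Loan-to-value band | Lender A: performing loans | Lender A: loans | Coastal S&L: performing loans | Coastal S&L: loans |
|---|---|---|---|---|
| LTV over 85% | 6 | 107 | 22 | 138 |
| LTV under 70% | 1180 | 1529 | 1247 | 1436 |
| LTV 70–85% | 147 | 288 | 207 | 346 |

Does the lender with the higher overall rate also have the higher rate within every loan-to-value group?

Yes

LTV over 85%: Lender A 6/107 = 5.6%, Coastal S&L 22/138 = 15.9% → Coastal S&L
LTV under 70%: Lender A 1180/1529 = 77.2%, Coastal S&L 1247/1436 = 86.8% → Coastal S&L
LTV 70–85%: Lender A 147/288 = 51.0%, Coastal S&L 207/346 = 59.8% → Coastal S&L
Overall: Lender A 1333/1924 = 69.3%, Coastal S&L 1476/1920 = 76.9% → Coastal S&L
Coastal S&L wins overall and in every loan-to-value group — no reversal.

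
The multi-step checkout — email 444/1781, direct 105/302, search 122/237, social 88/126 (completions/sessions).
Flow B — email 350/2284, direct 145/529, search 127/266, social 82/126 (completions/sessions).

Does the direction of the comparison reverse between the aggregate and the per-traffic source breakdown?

No

Email: the multi-step checkout 444/1781 = 24.9%, Flow B 350/2284 = 15.3% → the multi-step checkout
Direct: the multi-step checkout 105/302 = 34.8%, Flow B 145/529 = 27.4% → the multi-step checkout
Search: the multi-step checkout 122/237 = 51.5%, Flow B 127/266 = 47.7% → the multi-step checkout
Social: the multi-step checkout 88/126 = 69.8%, Flow B 82/126 = 65.1% → the multi-step checkout
Overall: the multi-step checkout 759/2446 = 31.0%, Flow B 704/3205 = 22.0% → the multi-step checkout
The multi-step checkout wins overall and in every traffic group — no reversal.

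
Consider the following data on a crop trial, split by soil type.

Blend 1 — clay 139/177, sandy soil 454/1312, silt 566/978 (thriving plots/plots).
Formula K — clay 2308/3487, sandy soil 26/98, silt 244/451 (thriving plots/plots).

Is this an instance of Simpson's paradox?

Yes

Clay: Blend 1 139/177 = 78.5%, Formula K 2308/3487 = 66.2% → Blend 1
Sandy soil: Blend 1 454/1312 = 34.6%, Formula K 26/98 = 26.5% → Blend 1
Silt: Blend 1 566/978 = 57.9%, Formula K 244/451 = 54.1% → Blend 1
Overall: Blend 1 1159/2467 = 47.0%, Formula K 2578/4036 = 63.9% → Formula K
Blend 1 wins each soil group but Formula K wins overall — the comparison reverses. Blend 1's plots skew toward sandy soil, which has a lower base rate.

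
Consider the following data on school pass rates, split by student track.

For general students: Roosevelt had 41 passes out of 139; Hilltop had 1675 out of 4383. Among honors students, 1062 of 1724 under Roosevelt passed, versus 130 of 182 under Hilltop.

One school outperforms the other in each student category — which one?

Hilltop

General: Roosevelt 41/139 = 29.5%, Hilltop 1675/4383 = 38.2% → Hilltop
Honors: Roosevelt 1062/1724 = 61.6%, Hilltop 130/182 = 71.4% → Hilltop
Hilltop has the higher rate in both groups.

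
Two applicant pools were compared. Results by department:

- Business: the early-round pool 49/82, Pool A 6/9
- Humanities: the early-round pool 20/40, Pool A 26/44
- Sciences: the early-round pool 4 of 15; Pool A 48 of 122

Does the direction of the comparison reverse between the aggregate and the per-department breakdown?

Yes

Business: the early-round pool 49/82 = 59.8%, Pool A 6/9 = 66.7% → Pool A
Humanities: the early-round pool 20/40 = 50.0%, Pool A 26/44 = 59.1% → Pool A
Sciences: the early-round pool 4/15 = 26.7%, Pool A 48/122 = 39.3% → Pool A
Overall: the early-round pool 73/137 = 53.3%, Pool A 80/175 = 45.7% → the early-round pool
Pool A wins each department group but the early-round pool wins overall — the comparison reverses. Pool A's applicants skew toward Sciences, which has a lower base rate.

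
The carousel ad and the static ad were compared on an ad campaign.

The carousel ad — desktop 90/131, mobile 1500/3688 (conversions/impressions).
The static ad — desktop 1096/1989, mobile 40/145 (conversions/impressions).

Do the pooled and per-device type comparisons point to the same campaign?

Desktop: the carousel ad 90/131 = 68.7%, the static ad 1096/1989 = 55.1% → the carousel ad
Mobile: the carousel ad 1500/3688 = 40.7%, the static ad 40/145 = 27.6% → the carousel ad
Overall: the carousel ad 1590/3819 = 41.6%, the static ad 1136/2134 = 53.2% → the static ad
The carousel ad wins each device group but the static ad wins overall — the comparison reverses. The carousel ad's impressions skew toward mobile, which has a lower base rate.

No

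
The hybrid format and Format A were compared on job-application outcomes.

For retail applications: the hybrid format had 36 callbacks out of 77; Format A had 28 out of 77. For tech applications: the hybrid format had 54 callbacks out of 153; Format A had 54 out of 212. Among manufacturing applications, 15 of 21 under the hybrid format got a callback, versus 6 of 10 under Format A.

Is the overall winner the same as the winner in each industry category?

Yes

Retail: the hybrid format 36/77 = 46.8%, Format A 28/77 = 36.4% → the hybrid format
Tech: the hybrid format 54/153 = 35.3%, Format A 54/212 = 25.5% → the hybrid format
Manufacturing: the hybrid format 15/21 = 71.4%, Format A 6/10 = 60.0% → the hybrid format
Overall: the hybrid format 105/251 = 41.8%, Format A 88/299 = 29.4% → the hybrid format
The hybrid format wins overall and in every industry group — no reversal.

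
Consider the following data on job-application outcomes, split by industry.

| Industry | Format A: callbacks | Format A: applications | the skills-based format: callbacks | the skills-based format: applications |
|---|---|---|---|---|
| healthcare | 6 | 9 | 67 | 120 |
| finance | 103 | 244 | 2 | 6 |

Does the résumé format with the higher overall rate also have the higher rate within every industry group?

Healthcare: Format A 6/9 = 66.7%, the skills-based format 67/120 = 55.8% → Format A
Finance: Format A 103/244 = 42.2%, the skills-based format 2/6 = 33.3% → Format A
Overall: Format A 109/253 = 43.1%, the skills-based format 69/126 = 54.8% → the skills-based format
Format A wins each industry group but the skills-based format wins overall — the comparison reverses. Format A's applications skew toward finance, which has a lower base rate.

No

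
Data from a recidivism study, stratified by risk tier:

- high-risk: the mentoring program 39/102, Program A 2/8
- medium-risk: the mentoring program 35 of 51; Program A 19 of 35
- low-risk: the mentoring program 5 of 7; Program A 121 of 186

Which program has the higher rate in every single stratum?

the mentoring program

High-risk: the mentoring program 39/102 = 38.2%, Program A 2/8 = 25.0% → the mentoring program
Medium-risk: the mentoring program 35/51 = 68.6%, Program A 19/35 = 54.3% → the mentoring program
Low-risk: the mentoring program 5/7 = 71.4%, Program A 121/186 = 65.1% → the mentoring program
The mentoring program has the higher rate in all 3 groups.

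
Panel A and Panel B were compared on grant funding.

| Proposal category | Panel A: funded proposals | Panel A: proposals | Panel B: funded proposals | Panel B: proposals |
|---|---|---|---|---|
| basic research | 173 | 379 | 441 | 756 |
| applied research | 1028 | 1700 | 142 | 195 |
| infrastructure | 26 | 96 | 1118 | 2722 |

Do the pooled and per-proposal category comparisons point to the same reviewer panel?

No

Basic research: Panel A 173/379 = 45.6%, Panel B 441/756 = 58.3% → Panel B
Applied research: Panel A 1028/1700 = 60.5%, Panel B 142/195 = 72.8% → Panel B
Infrastructure: Panel A 26/96 = 27.1%, Panel B 1118/2722 = 41.1% → Panel B
Overall: Panel A 1227/2175 = 56.4%, Panel B 1701/3673 = 46.3% → Panel A
Panel B wins each proposal group but Panel A wins overall — the comparison reverses. Panel B's proposals skew toward infrastructure, which has a lower base rate.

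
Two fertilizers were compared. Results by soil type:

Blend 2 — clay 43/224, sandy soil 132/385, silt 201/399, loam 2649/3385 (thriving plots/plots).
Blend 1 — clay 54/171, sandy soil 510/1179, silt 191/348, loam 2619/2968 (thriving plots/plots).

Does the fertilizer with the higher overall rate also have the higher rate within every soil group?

Yes

Clay: Blend 2 43/224 = 19.2%, Blend 1 54/171 = 31.6% → Blend 1
Sandy soil: Blend 2 132/385 = 34.3%, Blend 1 510/1179 = 43.3% → Blend 1
Silt: Blend 2 201/399 = 50.4%, Blend 1 191/348 = 54.9% → Blend 1
Loam: Blend 2 2649/3385 = 78.3%, Blend 1 2619/2968 = 88.2% → Blend 1
Overall: Blend 2 3025/4393 = 68.9%, Blend 1 3374/4666 = 72.3% → Blend 1
Blend 1 wins overall and in every soil group — no reversal.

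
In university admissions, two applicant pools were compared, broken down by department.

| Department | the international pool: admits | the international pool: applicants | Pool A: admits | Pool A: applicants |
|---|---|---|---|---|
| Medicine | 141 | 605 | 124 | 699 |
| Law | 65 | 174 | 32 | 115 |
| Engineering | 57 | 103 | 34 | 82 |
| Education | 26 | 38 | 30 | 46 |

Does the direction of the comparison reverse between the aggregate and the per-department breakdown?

No

Medicine: the international pool 141/605 = 23.3%, Pool A 124/699 = 17.7% → the international pool
Law: the international pool 65/174 = 37.4%, Pool A 32/115 = 27.8% → the international pool
Engineering: the international pool 57/103 = 55.3%, Pool A 34/82 = 41.5% → the international pool
Education: the international pool 26/38 = 68.4%, Pool A 30/46 = 65.2% → the international pool
Overall: the international pool 289/920 = 31.4%, Pool A 220/942 = 23.4% → the international pool
The international pool wins overall and in every department group — no reversal.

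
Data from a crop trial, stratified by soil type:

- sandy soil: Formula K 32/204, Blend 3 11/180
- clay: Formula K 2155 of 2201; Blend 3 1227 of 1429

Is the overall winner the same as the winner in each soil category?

Sandy soil: Formula K 32/204 = 15.7%, Blend 3 11/180 = 6.1% → Formula K
Clay: Formula K 2155/2201 = 97.9%, Blend 3 1227/1429 = 85.9% → Formula K
Overall: Formula K 2187/2405 = 90.9%, Blend 3 1238/1609 = 76.9% → Formula K
Formula K wins overall and in every soil group — no reversal.

Yes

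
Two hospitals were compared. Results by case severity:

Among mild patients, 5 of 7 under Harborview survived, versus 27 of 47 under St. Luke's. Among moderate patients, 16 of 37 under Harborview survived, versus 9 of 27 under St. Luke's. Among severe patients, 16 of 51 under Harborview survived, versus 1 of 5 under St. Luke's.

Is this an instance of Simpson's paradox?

Yes

Mild: Harborview 5/7 = 71.4%, St. Luke's 27/47 = 57.4% → Harborview
Moderate: Harborview 16/37 = 43.2%, St. Luke's 9/27 = 33.3% → Harborview
Severe: Harborview 16/51 = 31.4%, St. Luke's 1/5 = 20.0% → Harborview
Overall: Harborview 37/95 = 38.9%, St. Luke's 37/79 = 46.8% → St. Luke's
Harborview wins each case group but St. Luke's wins overall — the comparison reverses. Harborview's patients skew toward severe, which has a lower base rate.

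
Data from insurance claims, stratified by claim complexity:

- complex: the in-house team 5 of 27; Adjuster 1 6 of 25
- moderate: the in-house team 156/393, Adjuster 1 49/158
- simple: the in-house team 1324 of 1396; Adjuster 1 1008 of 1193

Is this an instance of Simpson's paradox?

Complex: the in-house team 5/27 = 18.5%, Adjuster 1 6/25 = 24.0% → Adjuster 1
Moderate: the in-house team 156/393 = 39.7%, Adjuster 1 49/158 = 31.0% → the in-house team
Simple: the in-house team 1324/1396 = 94.8%, Adjuster 1 1008/1193 = 84.5% → the in-house team
Overall: the in-house team 1485/1816 = 81.8%, Adjuster 1 1063/1376 = 77.3% → the in-house team
Neither sweeps: the in-house team wins 2 of 3 groups, Adjuster 1 wins 1. The in-house team wins overall but not every group — no Simpson reversal.

No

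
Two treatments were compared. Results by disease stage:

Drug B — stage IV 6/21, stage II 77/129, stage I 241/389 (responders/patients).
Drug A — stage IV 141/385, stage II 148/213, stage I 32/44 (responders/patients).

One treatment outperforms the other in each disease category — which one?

Drug A

Stage IV: Drug B 6/21 = 28.6%, Drug A 141/385 = 36.6% → Drug A
Stage II: Drug B 77/129 = 59.7%, Drug A 148/213 = 69.5% → Drug A
Stage I: Drug B 241/389 = 62.0%, Drug A 32/44 = 72.7% → Drug A
Drug A has the higher rate in all 3 groups.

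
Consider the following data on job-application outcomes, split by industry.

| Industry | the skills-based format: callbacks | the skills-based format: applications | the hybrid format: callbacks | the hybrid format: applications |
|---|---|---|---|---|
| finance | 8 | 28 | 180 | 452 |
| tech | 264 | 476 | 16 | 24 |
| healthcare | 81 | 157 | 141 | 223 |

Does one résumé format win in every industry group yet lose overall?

Finance: the skills-based format 8/28 = 28.6%, the hybrid format 180/452 = 39.8% → the hybrid format
Tech: the skills-based format 264/476 = 55.5%, the hybrid format 16/24 = 66.7% → the hybrid format
Healthcare: the skills-based format 81/157 = 51.6%, the hybrid format 141/223 = 63.2% → the hybrid format
Overall: the skills-based format 353/661 = 53.4%, the hybrid format 337/699 = 48.2% → the skills-based format
The hybrid format wins each industry group but the skills-based format wins overall — the comparison reverses. The hybrid format's applications skew toward finance, which has a lower base rate.

Yes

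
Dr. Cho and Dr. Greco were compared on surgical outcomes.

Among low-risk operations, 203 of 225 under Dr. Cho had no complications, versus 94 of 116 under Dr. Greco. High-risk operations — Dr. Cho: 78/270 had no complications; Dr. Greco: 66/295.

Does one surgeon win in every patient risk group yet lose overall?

No

Low-risk: Dr. Cho 203/225 = 90.2%, Dr. Greco 94/116 = 81.0% → Dr. Cho
High-risk: Dr. Cho 78/270 = 28.9%, Dr. Greco 66/295 = 22.4% → Dr. Cho
Overall: Dr. Cho 281/495 = 56.8%, Dr. Greco 160/411 = 38.9% → Dr. Cho
Dr. Cho wins overall and in every patient risk group — no reversal.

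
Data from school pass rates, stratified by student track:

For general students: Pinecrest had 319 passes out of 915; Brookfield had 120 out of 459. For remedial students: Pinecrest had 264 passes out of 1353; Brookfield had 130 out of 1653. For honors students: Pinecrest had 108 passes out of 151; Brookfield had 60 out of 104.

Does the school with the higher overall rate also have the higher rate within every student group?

Yes

General: Pinecrest 319/915 = 34.9%, Brookfield 120/459 = 26.1% → Pinecrest
Remedial: Pinecrest 264/1353 = 19.5%, Brookfield 130/1653 = 7.9% → Pinecrest
Honors: Pinecrest 108/151 = 71.5%, Brookfield 60/104 = 57.7% → Pinecrest
Overall: Pinecrest 691/2419 = 28.6%, Brookfield 310/2216 = 14.0% → Pinecrest
Pinecrest wins overall and in every student group — no reversal.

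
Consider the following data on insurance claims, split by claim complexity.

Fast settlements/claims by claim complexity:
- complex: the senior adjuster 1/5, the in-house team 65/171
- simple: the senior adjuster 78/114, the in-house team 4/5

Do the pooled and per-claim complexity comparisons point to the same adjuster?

No

Complex: the senior adjuster 1/5 = 20.0%, the in-house team 65/171 = 38.0% → the in-house team
Simple: the senior adjuster 78/114 = 68.4%, the in-house team 4/5 = 80.0% → the in-house team
Overall: the senior adjuster 79/119 = 66.4%, the in-house team 69/176 = 39.2% → the senior adjuster
The in-house team wins each claim group but the senior adjuster wins overall — the comparison reverses. The in-house team's claims skew toward complex, which has a lower base rate.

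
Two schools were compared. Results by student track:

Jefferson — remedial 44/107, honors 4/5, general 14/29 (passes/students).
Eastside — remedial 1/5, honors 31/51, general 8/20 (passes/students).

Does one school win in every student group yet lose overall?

Remedial: Jefferson 44/107 = 41.1%, Eastside 1/5 = 20.0% → Jefferson
Honors: Jefferson 4/5 = 80.0%, Eastside 31/51 = 60.8% → Jefferson
General: Jefferson 14/29 = 48.3%, Eastside 8/20 = 40.0% → Jefferson
Overall: Jefferson 62/141 = 44.0%, Eastside 40/76 = 52.6% → Eastside
Jefferson wins each student group but Eastside wins overall — the comparison reverses. Jefferson's students skew toward remedial, which has a lower base rate.

Yes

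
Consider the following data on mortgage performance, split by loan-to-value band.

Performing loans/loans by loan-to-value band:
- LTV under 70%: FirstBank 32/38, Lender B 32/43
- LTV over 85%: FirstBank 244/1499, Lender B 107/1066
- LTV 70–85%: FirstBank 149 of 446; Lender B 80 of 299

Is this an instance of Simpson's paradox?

LTV under 70%: FirstBank 32/38 = 84.2%, Lender B 32/43 = 74.4% → FirstBank
LTV over 85%: FirstBank 244/1499 = 16.3%, Lender B 107/1066 = 10.0% → FirstBank
LTV 70–85%: FirstBank 149/446 = 33.4%, Lender B 80/299 = 26.8% → FirstBank
Overall: FirstBank 425/1983 = 21.4%, Lender B 219/1408 = 15.6% → FirstBank
FirstBank wins overall and in every loan-to-value group — no reversal.

No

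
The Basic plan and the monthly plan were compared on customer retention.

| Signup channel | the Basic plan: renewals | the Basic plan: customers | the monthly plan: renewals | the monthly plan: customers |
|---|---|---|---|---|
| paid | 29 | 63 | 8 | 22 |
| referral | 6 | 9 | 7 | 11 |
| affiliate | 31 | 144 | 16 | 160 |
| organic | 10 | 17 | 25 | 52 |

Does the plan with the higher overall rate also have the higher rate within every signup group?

Yes

Paid: the Basic plan 29/63 = 46.0%, the monthly plan 8/22 = 36.4% → the Basic plan
Referral: the Basic plan 6/9 = 66.7%, the monthly plan 7/11 = 63.6% → the Basic plan
Affiliate: the Basic plan 31/144 = 21.5%, the monthly plan 16/160 = 10.0% → the Basic plan
Organic: the Basic plan 10/17 = 58.8%, the monthly plan 25/52 = 48.1% → the Basic plan
Overall: the Basic plan 76/233 = 32.6%, the monthly plan 56/245 = 22.9% → the Basic plan
The Basic plan wins overall and in every signup group — no reversal.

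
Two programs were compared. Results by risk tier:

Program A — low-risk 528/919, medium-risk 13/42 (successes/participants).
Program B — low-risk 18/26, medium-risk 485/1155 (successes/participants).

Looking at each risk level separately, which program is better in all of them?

Low-risk: Program A 528/919 = 57.5%, Program B 18/26 = 69.2% → Program B
Medium-risk: Program A 13/42 = 31.0%, Program B 485/1155 = 42.0% → Program B
Program B has the higher rate in both groups.

Program B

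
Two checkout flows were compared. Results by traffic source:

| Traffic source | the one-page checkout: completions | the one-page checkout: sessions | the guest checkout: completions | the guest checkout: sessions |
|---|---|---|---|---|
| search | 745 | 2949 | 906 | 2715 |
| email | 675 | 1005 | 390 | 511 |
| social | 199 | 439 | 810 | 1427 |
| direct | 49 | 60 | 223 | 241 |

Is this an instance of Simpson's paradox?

Search: the one-page checkout 745/2949 = 25.3%, the guest checkout 906/2715 = 33.4% → the guest checkout
Email: the one-page checkout 675/1005 = 67.2%, the guest checkout 390/511 = 76.3% → the guest checkout
Social: the one-page checkout 199/439 = 45.3%, the guest checkout 810/1427 = 56.8% → the guest checkout
Direct: the one-page checkout 49/60 = 81.7%, the guest checkout 223/241 = 92.5% → the guest checkout
Overall: the one-page checkout 1668/4453 = 37.5%, the guest checkout 2329/4894 = 47.6% → the guest checkout
The guest checkout wins overall and in every traffic group — no reversal.

No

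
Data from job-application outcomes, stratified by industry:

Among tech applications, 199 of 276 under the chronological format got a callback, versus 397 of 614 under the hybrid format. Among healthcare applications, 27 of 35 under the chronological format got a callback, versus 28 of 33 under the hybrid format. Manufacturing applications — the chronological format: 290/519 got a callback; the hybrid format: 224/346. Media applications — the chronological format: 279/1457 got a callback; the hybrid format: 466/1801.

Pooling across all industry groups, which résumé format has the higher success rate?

the hybrid format

Tech: the chronological format 199/276 = 72.1%, the hybrid format 397/614 = 64.7% → the chronological format
Healthcare: the chronological format 27/35 = 77.1%, the hybrid format 28/33 = 84.8% → the hybrid format
Manufacturing: the chronological format 290/519 = 55.9%, the hybrid format 224/346 = 64.7% → the hybrid format
Media: the chronological format 279/1457 = 19.1%, the hybrid format 466/1801 = 25.9% → the hybrid format
Overall: the chronological format 795/2287 = 34.8%, the hybrid format 1115/2794 = 39.9% → the hybrid format
(Neither sweeps every industry group, but the hybrid format has the higher pooled rate.)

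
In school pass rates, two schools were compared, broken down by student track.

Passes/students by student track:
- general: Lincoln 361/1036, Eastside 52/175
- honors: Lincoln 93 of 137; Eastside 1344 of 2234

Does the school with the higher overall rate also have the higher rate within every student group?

General: Lincoln 361/1036 = 34.8%, Eastside 52/175 = 29.7% → Lincoln
Honors: Lincoln 93/137 = 67.9%, Eastside 1344/2234 = 60.2% → Lincoln
Overall: Lincoln 454/1173 = 38.7%, Eastside 1396/2409 = 57.9% → Eastside
Lincoln wins each student group but Eastside wins overall — the comparison reverses. Lincoln's students skew toward general, which has a lower base rate.

No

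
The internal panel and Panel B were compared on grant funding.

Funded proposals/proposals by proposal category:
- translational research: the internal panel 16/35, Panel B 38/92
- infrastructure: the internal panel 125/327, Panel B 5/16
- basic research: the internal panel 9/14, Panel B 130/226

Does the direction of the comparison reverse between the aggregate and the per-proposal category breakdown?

Yes

Translational research: the internal panel 16/35 = 45.7%, Panel B 38/92 = 41.3% → the internal panel
Infrastructure: the internal panel 125/327 = 38.2%, Panel B 5/16 = 31.2% → the internal panel
Basic research: the internal panel 9/14 = 64.3%, Panel B 130/226 = 57.5% → the internal panel
Overall: the internal panel 150/376 = 39.9%, Panel B 173/334 = 51.8% → Panel B
The internal panel wins each proposal group but Panel B wins overall — the comparison reverses. The internal panel's proposals skew toward infrastructure, which has a lower base rate.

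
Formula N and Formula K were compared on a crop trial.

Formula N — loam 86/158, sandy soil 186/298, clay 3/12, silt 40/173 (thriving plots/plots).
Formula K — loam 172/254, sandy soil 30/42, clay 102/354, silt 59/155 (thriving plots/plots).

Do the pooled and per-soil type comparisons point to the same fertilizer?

Loam: Formula N 86/158 = 54.4%, Formula K 172/254 = 67.7% → Formula K
Sandy soil: Formula N 186/298 = 62.4%, Formula K 30/42 = 71.4% → Formula K
Clay: Formula N 3/12 = 25.0%, Formula K 102/354 = 28.8% → Formula K
Silt: Formula N 40/173 = 23.1%, Formula K 59/155 = 38.1% → Formula K
Overall: Formula N 315/641 = 49.1%, Formula K 363/805 = 45.1% → Formula N
Formula K wins each soil group but Formula N wins overall — the comparison reverses. Formula K's plots skew toward clay, which has a lower base rate.

No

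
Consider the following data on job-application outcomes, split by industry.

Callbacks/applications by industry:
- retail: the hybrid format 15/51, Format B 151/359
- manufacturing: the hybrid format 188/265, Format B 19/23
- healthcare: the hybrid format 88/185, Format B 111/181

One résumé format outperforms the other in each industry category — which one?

Retail: the hybrid format 15/51 = 29.4%, Format B 151/359 = 42.1% → Format B
Manufacturing: the hybrid format 188/265 = 70.9%, Format B 19/23 = 82.6% → Format B
Healthcare: the hybrid format 88/185 = 47.6%, Format B 111/181 = 61.3% → Format B
Format B has the higher rate in all 3 groups.

Format B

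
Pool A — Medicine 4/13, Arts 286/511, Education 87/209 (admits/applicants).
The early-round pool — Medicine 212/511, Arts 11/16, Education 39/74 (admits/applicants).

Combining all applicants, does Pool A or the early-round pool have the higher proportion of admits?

Pool A

Medicine: Pool A 4/13 = 30.8%, the early-round pool 212/511 = 41.5% → the early-round pool
Arts: Pool A 286/511 = 56.0%, the early-round pool 11/16 = 68.8% → the early-round pool
Education: Pool A 87/209 = 41.6%, the early-round pool 39/74 = 52.7% → the early-round pool
Overall: Pool A 377/733 = 51.4%, the early-round pool 262/601 = 43.6% → Pool A
(The early-round pool wins every department group but Pool A wins overall — the early-round pool's applicants skew toward the low-rate Medicine group.)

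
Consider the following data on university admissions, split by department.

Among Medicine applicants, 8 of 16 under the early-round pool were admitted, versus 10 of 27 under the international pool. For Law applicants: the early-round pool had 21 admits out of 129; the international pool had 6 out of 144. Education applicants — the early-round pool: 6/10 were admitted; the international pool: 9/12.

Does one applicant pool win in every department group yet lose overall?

No

Medicine: the early-round pool 8/16 = 50.0%, the international pool 10/27 = 37.0% → the early-round pool
Law: the early-round pool 21/129 = 16.3%, the international pool 6/144 = 4.2% → the early-round pool
Education: the early-round pool 6/10 = 60.0%, the international pool 9/12 = 75.0% → the international pool
Overall: the early-round pool 35/155 = 22.6%, the international pool 25/183 = 13.7% → the early-round pool
Neither sweeps: the early-round pool wins 2 of 3 groups, the international pool wins 1. The early-round pool wins overall but not every group — no Simpson reversal.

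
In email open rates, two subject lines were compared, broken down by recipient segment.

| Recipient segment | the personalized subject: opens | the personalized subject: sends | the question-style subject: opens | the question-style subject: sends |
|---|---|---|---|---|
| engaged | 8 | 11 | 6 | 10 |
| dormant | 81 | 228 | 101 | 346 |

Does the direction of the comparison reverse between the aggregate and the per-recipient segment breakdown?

No

Engaged: the personalized subject 8/11 = 72.7%, the question-style subject 6/10 = 60.0% → the personalized subject
Dormant: the personalized subject 81/228 = 35.5%, the question-style subject 101/346 = 29.2% → the personalized subject
Overall: the personalized subject 89/239 = 37.2%, the question-style subject 107/356 = 30.1% → the personalized subject
The personalized subject wins overall and in every recipient group — no reversal.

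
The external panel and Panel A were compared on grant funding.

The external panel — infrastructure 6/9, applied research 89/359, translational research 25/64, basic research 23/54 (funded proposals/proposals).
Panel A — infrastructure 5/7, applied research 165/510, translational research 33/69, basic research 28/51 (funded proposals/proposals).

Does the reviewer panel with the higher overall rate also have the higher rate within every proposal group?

Yes

Infrastructure: the external panel 6/9 = 66.7%, Panel A 5/7 = 71.4% → Panel A
Applied research: the external panel 89/359 = 24.8%, Panel A 165/510 = 32.4% → Panel A
Translational research: the external panel 25/64 = 39.1%, Panel A 33/69 = 47.8% → Panel A
Basic research: the external panel 23/54 = 42.6%, Panel A 28/51 = 54.9% → Panel A
Overall: the external panel 143/486 = 29.4%, Panel A 231/637 = 36.3% → Panel A
Panel A wins overall and in every proposal group — no reversal.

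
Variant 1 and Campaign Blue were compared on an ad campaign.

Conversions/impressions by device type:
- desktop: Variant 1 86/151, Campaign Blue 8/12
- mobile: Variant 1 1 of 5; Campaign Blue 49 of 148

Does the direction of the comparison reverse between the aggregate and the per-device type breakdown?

Desktop: Variant 1 86/151 = 57.0%, Campaign Blue 8/12 = 66.7% → Campaign Blue
Mobile: Variant 1 1/5 = 20.0%, Campaign Blue 49/148 = 33.1% → Campaign Blue
Overall: Variant 1 87/156 = 55.8%, Campaign Blue 57/160 = 35.6% → Variant 1
Campaign Blue wins each device group but Variant 1 wins overall — the comparison reverses. Campaign Blue's impressions skew toward mobile, which has a lower base rate.

Yes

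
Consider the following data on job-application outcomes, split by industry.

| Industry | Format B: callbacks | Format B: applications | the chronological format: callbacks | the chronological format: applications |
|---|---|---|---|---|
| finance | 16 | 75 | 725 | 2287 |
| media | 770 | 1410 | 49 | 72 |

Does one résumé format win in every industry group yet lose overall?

Finance: Format B 16/75 = 21.3%, the chronological format 725/2287 = 31.7% → the chronological format
Media: Format B 770/1410 = 54.6%, the chronological format 49/72 = 68.1% → the chronological format
Overall: Format B 786/1485 = 52.9%, the chronological format 774/2359 = 32.8% → Format B
The chronological format wins each industry group but Format B wins overall — the comparison reverses. The chronological format's applications skew toward finance, which has a lower base rate.

Yes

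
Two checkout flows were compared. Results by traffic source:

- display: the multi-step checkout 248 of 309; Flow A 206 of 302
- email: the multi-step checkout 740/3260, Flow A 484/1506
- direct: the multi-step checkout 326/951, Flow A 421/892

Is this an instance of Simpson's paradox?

No

Display: the multi-step checkout 248/309 = 80.3%, Flow A 206/302 = 68.2% → the multi-step checkout
Email: the multi-step checkout 740/3260 = 22.7%, Flow A 484/1506 = 32.1% → Flow A
Direct: the multi-step checkout 326/951 = 34.3%, Flow A 421/892 = 47.2% → Flow A
Overall: the multi-step checkout 1314/4520 = 29.1%, Flow A 1111/2700 = 41.1% → Flow A
Neither sweeps: the multi-step checkout wins 1 of 3 groups, Flow A wins 2. Flow A wins overall but not every group — no Simpson reversal.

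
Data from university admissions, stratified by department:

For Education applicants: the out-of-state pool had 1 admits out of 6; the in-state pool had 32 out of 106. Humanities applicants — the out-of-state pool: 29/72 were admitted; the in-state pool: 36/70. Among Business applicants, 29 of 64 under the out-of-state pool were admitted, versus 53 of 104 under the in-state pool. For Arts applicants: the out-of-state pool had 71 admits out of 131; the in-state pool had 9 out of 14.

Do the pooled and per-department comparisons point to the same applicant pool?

No

Education: the out-of-state pool 1/6 = 16.7%, the in-state pool 32/106 = 30.2% → the in-state pool
Humanities: the out-of-state pool 29/72 = 40.3%, the in-state pool 36/70 = 51.4% → the in-state pool
Business: the out-of-state pool 29/64 = 45.3%, the in-state pool 53/104 = 51.0% → the in-state pool
Arts: the out-of-state pool 71/131 = 54.2%, the in-state pool 9/14 = 64.3% → the in-state pool
Overall: the out-of-state pool 130/273 = 47.6%, the in-state pool 130/294 = 44.2% → the out-of-state pool
The in-state pool wins each department group but the out-of-state pool wins overall — the comparison reverses. The in-state pool's applicants skew toward Education, which has a lower base rate.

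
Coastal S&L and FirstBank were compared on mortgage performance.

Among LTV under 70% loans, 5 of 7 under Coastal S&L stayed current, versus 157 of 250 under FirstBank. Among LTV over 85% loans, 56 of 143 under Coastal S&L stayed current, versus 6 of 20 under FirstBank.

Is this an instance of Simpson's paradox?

LTV under 70%: Coastal S&L 5/7 = 71.4%, FirstBank 157/250 = 62.8% → Coastal S&L
LTV over 85%: Coastal S&L 56/143 = 39.2%, FirstBank 6/20 = 30.0% → Coastal S&L
Overall: Coastal S&L 61/150 = 40.7%, FirstBank 163/270 = 60.4% → FirstBank
Coastal S&L wins each loan-to-value group but FirstBank wins overall — the comparison reverses. Coastal S&L's loans skew toward LTV over 85%, which has a lower base rate.

Yes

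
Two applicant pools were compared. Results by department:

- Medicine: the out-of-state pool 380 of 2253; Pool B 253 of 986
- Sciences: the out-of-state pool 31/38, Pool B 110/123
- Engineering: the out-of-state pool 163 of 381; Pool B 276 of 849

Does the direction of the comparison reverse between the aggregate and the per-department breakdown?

Medicine: the out-of-state pool 380/2253 = 16.9%, Pool B 253/986 = 25.7% → Pool B
Sciences: the out-of-state pool 31/38 = 81.6%, Pool B 110/123 = 89.4% → Pool B
Engineering: the out-of-state pool 163/381 = 42.8%, Pool B 276/849 = 32.5% → the out-of-state pool
Overall: the out-of-state pool 574/2672 = 21.5%, Pool B 639/1958 = 32.6% → Pool B
Neither sweeps: the out-of-state pool wins 1 of 3 groups, Pool B wins 2. Pool B wins overall but not every group — no Simpson reversal.

No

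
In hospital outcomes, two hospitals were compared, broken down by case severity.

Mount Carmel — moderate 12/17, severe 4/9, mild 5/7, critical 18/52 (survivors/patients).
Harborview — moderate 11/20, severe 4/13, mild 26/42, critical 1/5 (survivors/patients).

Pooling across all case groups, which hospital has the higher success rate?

Moderate: Mount Carmel 12/17 = 70.6%, Harborview 11/20 = 55.0% → Mount Carmel
Severe: Mount Carmel 4/9 = 44.4%, Harborview 4/13 = 30.8% → Mount Carmel
Mild: Mount Carmel 5/7 = 71.4%, Harborview 26/42 = 61.9% → Mount Carmel
Critical: Mount Carmel 18/52 = 34.6%, Harborview 1/5 = 20.0% → Mount Carmel
Overall: Mount Carmel 39/85 = 45.9%, Harborview 42/80 = 52.5% → Harborview
(Mount Carmel wins every case group but Harborview wins overall — Mount Carmel's patients skew toward the low-rate critical group.)

Harborview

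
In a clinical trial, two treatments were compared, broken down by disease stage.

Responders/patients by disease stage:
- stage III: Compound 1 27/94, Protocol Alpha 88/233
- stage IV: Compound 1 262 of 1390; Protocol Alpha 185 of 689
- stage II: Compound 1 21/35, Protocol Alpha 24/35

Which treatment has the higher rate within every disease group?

Stage III: Compound 1 27/94 = 28.7%, Protocol Alpha 88/233 = 37.8% → Protocol Alpha
Stage IV: Compound 1 262/1390 = 18.8%, Protocol Alpha 185/689 = 26.9% → Protocol Alpha
Stage II: Compound 1 21/35 = 60.0%, Protocol Alpha 24/35 = 68.6% → Protocol Alpha
Protocol Alpha has the higher rate in all 3 groups.

Protocol Alpha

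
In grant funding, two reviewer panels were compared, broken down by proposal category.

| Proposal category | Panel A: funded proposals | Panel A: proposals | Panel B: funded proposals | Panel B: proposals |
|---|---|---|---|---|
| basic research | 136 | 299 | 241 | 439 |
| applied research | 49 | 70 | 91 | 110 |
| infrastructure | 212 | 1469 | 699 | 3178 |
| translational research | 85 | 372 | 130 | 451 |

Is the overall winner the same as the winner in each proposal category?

Yes

Basic research: Panel A 136/299 = 45.5%, Panel B 241/439 = 54.9% → Panel B
Applied research: Panel A 49/70 = 70.0%, Panel B 91/110 = 82.7% → Panel B
Infrastructure: Panel A 212/1469 = 14.4%, Panel B 699/3178 = 22.0% → Panel B
Translational research: Panel A 85/372 = 22.8%, Panel B 130/451 = 28.8% → Panel B
Overall: Panel A 482/2210 = 21.8%, Panel B 1161/4178 = 27.8% → Panel B
Panel B wins overall and in every proposal group — no reversal.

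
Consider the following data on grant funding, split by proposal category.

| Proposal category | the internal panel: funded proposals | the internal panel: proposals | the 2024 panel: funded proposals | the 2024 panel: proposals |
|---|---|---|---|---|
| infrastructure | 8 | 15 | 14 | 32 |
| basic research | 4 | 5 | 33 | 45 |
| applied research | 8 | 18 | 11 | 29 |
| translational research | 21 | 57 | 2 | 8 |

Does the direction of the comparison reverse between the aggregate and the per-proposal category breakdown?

Yes

Infrastructure: the internal panel 8/15 = 53.3%, the 2024 panel 14/32 = 43.8% → the internal panel
Basic research: the internal panel 4/5 = 80.0%, the 2024 panel 33/45 = 73.3% → the internal panel
Applied research: the internal panel 8/18 = 44.4%, the 2024 panel 11/29 = 37.9% → the internal panel
Translational research: the internal panel 21/57 = 36.8%, the 2024 panel 2/8 = 25.0% → the internal panel
Overall: the internal panel 41/95 = 43.2%, the 2024 panel 60/114 = 52.6% → the 2024 panel
The internal panel wins each proposal group but the 2024 panel wins overall — the comparison reverses. The internal panel's proposals skew toward translational research, which has a lower base rate.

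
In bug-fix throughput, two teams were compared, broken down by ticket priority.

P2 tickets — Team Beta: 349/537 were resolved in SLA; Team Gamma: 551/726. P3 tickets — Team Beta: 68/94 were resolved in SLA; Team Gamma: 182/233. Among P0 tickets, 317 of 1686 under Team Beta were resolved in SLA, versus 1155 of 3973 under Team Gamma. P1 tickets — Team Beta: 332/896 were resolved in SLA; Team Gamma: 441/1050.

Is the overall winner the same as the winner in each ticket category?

Yes

P2: Team Beta 349/537 = 65.0%, Team Gamma 551/726 = 75.9% → Team Gamma
P3: Team Beta 68/94 = 72.3%, Team Gamma 182/233 = 78.1% → Team Gamma
P0: Team Beta 317/1686 = 18.8%, Team Gamma 1155/3973 = 29.1% → Team Gamma
P1: Team Beta 332/896 = 37.1%, Team Gamma 441/1050 = 42.0% → Team Gamma
Overall: Team Beta 1066/3213 = 33.2%, Team Gamma 2329/5982 = 38.9% → Team Gamma
Team Gamma wins overall and in every ticket group — no reversal.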